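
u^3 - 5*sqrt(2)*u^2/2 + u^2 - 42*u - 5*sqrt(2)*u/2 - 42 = (u + 1)*(u - 6*sqrt(2))*(u + 7*sqrt(2)/2)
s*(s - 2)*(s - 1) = s^3 - 3*s^2 + 2*s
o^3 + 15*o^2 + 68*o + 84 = (o + 2)*(o + 6)*(o + 7)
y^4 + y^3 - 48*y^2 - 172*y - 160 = (y - 8)*(y + 2)^2*(y + 5)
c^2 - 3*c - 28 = (c - 7)*(c + 4)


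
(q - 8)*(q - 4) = q^2 - 12*q + 32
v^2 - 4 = (v - 2)*(v + 2)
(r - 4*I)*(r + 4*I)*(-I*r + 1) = -I*r^3 + r^2 - 16*I*r + 16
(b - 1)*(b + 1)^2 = b^3 + b^2 - b - 1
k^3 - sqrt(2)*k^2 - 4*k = k*(k - 2*sqrt(2))*(k + sqrt(2))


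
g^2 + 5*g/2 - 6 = (g - 3/2)*(g + 4)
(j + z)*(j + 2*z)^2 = j^3 + 5*j^2*z + 8*j*z^2 + 4*z^3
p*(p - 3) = p^2 - 3*p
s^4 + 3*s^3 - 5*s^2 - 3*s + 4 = (s - 1)^2*(s + 1)*(s + 4)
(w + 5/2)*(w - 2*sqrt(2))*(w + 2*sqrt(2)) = w^3 + 5*w^2/2 - 8*w - 20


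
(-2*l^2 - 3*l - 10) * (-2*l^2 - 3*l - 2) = 4*l^4 + 12*l^3 + 33*l^2 + 36*l + 20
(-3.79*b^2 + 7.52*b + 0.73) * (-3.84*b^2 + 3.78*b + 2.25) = 14.5536*b^4 - 43.203*b^3 + 17.0949*b^2 + 19.6794*b + 1.6425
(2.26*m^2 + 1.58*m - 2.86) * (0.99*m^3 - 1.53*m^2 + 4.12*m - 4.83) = 2.2374*m^5 - 1.8936*m^4 + 4.0624*m^3 - 0.0303999999999984*m^2 - 19.4146*m + 13.8138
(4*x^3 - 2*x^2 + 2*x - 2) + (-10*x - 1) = 4*x^3 - 2*x^2 - 8*x - 3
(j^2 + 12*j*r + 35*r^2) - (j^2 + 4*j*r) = 8*j*r + 35*r^2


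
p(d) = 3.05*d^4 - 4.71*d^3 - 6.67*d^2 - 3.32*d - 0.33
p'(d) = 12.2*d^3 - 14.13*d^2 - 13.34*d - 3.32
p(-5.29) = 2916.31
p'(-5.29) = -2134.20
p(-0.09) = -0.08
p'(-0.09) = -2.24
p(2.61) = 3.36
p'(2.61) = 82.52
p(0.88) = -9.80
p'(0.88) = -17.69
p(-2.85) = 265.21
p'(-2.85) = -362.49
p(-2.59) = 182.60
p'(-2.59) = -275.52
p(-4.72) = 1875.82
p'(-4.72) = -1538.03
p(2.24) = -17.38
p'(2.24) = 33.02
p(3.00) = 49.56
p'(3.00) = 158.89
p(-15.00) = 168851.22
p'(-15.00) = -44157.47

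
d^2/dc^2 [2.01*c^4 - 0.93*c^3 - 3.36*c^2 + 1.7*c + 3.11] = 24.12*c^2 - 5.58*c - 6.72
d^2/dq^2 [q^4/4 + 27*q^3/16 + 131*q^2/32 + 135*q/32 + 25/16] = 3*q^2 + 81*q/8 + 131/16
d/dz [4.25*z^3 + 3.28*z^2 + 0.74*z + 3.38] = 12.75*z^2 + 6.56*z + 0.74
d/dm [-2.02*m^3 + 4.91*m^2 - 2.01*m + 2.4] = -6.06*m^2 + 9.82*m - 2.01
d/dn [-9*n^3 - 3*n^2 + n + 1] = -27*n^2 - 6*n + 1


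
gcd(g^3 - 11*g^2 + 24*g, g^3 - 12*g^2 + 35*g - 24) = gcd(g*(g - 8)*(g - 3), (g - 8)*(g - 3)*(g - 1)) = g^2 - 11*g + 24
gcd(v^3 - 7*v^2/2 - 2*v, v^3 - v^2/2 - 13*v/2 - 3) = v + 1/2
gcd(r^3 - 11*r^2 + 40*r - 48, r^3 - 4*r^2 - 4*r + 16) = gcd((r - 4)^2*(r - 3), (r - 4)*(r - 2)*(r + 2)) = r - 4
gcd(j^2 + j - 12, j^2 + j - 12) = j^2 + j - 12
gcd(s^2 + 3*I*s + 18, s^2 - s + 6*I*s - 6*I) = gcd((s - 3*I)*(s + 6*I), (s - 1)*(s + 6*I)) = s + 6*I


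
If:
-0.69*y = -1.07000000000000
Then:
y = 1.55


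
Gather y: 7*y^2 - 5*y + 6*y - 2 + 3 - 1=7*y^2 + y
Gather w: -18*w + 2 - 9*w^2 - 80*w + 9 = -9*w^2 - 98*w + 11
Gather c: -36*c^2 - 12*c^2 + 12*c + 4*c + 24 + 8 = -48*c^2 + 16*c + 32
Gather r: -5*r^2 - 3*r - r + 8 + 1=-5*r^2 - 4*r + 9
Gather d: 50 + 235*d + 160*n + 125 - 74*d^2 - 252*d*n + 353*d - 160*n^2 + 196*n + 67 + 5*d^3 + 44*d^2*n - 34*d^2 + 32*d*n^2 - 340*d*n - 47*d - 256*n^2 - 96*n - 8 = 5*d^3 + d^2*(44*n - 108) + d*(32*n^2 - 592*n + 541) - 416*n^2 + 260*n + 234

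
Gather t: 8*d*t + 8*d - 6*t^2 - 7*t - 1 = 8*d - 6*t^2 + t*(8*d - 7) - 1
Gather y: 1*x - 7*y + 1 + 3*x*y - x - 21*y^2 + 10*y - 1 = -21*y^2 + y*(3*x + 3)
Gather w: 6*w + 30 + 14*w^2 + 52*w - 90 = 14*w^2 + 58*w - 60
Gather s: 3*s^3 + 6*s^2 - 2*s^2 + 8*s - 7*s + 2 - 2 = 3*s^3 + 4*s^2 + s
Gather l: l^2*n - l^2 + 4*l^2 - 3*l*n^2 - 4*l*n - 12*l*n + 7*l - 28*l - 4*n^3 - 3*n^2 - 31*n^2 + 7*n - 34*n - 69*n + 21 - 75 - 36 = l^2*(n + 3) + l*(-3*n^2 - 16*n - 21) - 4*n^3 - 34*n^2 - 96*n - 90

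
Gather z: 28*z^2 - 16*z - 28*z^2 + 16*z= 0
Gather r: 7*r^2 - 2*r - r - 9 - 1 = 7*r^2 - 3*r - 10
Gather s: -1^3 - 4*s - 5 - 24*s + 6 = -28*s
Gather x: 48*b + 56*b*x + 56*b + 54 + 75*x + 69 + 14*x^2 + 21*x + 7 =104*b + 14*x^2 + x*(56*b + 96) + 130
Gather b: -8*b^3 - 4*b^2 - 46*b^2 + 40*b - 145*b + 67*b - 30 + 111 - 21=-8*b^3 - 50*b^2 - 38*b + 60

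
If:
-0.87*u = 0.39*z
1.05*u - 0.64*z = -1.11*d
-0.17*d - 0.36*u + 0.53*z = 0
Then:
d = 0.00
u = 0.00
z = 0.00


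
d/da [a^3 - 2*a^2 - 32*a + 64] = 3*a^2 - 4*a - 32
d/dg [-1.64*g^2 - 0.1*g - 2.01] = -3.28*g - 0.1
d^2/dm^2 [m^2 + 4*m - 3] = 2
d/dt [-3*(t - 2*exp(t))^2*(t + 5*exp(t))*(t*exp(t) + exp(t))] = 3*(t - 2*exp(t))*(-(t + 1)*(t - 2*exp(t))*(5*exp(t) + 1) + 2*(t + 1)*(t + 5*exp(t))*(2*exp(t) - 1) - (t + 2)*(t - 2*exp(t))*(t + 5*exp(t)))*exp(t)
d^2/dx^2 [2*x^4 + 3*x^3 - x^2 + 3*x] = 24*x^2 + 18*x - 2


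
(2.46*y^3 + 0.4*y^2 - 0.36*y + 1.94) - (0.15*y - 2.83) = 2.46*y^3 + 0.4*y^2 - 0.51*y + 4.77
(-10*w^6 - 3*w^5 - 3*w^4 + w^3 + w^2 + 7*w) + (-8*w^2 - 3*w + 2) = -10*w^6 - 3*w^5 - 3*w^4 + w^3 - 7*w^2 + 4*w + 2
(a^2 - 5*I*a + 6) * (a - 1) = a^3 - a^2 - 5*I*a^2 + 6*a + 5*I*a - 6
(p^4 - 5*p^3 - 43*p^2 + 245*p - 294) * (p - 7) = p^5 - 12*p^4 - 8*p^3 + 546*p^2 - 2009*p + 2058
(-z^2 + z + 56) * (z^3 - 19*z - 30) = -z^5 + z^4 + 75*z^3 + 11*z^2 - 1094*z - 1680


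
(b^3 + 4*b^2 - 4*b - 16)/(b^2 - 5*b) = (b^3 + 4*b^2 - 4*b - 16)/(b*(b - 5))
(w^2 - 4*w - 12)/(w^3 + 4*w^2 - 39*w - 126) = (w + 2)/(w^2 + 10*w + 21)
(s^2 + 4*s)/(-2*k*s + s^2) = (s + 4)/(-2*k + s)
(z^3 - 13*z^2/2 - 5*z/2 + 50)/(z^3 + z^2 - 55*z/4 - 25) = 2*(z - 5)/(2*z + 5)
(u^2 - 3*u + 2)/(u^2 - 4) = (u - 1)/(u + 2)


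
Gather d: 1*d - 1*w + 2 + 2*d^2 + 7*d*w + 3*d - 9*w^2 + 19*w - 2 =2*d^2 + d*(7*w + 4) - 9*w^2 + 18*w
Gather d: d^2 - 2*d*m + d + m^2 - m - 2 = d^2 + d*(1 - 2*m) + m^2 - m - 2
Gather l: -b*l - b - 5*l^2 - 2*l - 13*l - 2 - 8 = -b - 5*l^2 + l*(-b - 15) - 10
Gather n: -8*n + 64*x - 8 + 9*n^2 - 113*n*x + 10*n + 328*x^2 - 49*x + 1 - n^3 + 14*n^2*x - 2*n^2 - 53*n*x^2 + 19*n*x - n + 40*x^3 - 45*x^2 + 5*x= -n^3 + n^2*(14*x + 7) + n*(-53*x^2 - 94*x + 1) + 40*x^3 + 283*x^2 + 20*x - 7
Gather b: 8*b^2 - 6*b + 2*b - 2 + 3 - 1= 8*b^2 - 4*b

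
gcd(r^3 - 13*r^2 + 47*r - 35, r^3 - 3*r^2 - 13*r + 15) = r^2 - 6*r + 5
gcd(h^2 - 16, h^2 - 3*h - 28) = h + 4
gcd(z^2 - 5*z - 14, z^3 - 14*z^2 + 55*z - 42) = z - 7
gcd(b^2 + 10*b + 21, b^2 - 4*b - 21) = b + 3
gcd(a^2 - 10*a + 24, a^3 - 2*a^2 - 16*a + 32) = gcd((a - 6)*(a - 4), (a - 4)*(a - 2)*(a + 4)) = a - 4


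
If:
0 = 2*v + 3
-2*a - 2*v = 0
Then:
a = 3/2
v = -3/2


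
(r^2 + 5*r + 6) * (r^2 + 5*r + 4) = r^4 + 10*r^3 + 35*r^2 + 50*r + 24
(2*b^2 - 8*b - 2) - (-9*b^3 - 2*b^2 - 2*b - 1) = 9*b^3 + 4*b^2 - 6*b - 1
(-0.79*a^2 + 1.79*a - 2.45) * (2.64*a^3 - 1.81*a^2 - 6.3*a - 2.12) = -2.0856*a^5 + 6.1555*a^4 - 4.7309*a^3 - 5.1677*a^2 + 11.6402*a + 5.194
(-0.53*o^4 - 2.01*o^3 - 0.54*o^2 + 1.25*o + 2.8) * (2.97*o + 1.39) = -1.5741*o^5 - 6.7064*o^4 - 4.3977*o^3 + 2.9619*o^2 + 10.0535*o + 3.892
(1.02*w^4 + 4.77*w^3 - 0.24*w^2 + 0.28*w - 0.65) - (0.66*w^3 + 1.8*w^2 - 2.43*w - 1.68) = 1.02*w^4 + 4.11*w^3 - 2.04*w^2 + 2.71*w + 1.03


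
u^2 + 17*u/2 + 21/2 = (u + 3/2)*(u + 7)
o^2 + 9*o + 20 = (o + 4)*(o + 5)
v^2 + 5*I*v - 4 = (v + I)*(v + 4*I)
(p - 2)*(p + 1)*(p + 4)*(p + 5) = p^4 + 8*p^3 + 9*p^2 - 38*p - 40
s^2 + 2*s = s*(s + 2)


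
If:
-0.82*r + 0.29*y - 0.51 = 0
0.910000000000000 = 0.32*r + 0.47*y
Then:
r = 0.05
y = 1.90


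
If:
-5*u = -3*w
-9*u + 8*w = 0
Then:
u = 0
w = 0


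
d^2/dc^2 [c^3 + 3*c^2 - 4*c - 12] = 6*c + 6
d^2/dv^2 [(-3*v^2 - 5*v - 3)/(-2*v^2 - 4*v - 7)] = 2*(-4*v^3 - 90*v^2 - 138*v + 13)/(8*v^6 + 48*v^5 + 180*v^4 + 400*v^3 + 630*v^2 + 588*v + 343)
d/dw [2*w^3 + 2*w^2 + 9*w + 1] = 6*w^2 + 4*w + 9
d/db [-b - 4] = -1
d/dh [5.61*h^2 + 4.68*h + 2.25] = 11.22*h + 4.68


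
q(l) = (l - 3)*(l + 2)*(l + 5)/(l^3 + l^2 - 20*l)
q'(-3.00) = -0.20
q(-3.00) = 0.29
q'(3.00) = -1.67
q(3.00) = 0.00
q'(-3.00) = -0.20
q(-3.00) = 0.29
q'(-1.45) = -0.76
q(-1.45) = -0.31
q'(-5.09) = -0.08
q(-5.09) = 0.54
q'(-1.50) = -0.72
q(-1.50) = -0.27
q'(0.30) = -16.78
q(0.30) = 5.59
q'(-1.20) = -1.10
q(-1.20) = -0.54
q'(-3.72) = -0.13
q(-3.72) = 0.40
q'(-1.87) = -0.47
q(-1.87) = -0.06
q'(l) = (l - 3)*(l + 2)*(l + 5)*(-3*l^2 - 2*l + 20)/(l^3 + l^2 - 20*l)^2 + (l - 3)*(l + 2)/(l^3 + l^2 - 20*l) + (l - 3)*(l + 5)/(l^3 + l^2 - 20*l) + (l + 2)*(l + 5)/(l^3 + l^2 - 20*l) = 3*(-l^2 + 4*l - 8)/(l^2*(l^2 - 8*l + 16))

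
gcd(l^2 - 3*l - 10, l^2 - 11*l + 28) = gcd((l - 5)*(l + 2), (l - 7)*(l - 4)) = 1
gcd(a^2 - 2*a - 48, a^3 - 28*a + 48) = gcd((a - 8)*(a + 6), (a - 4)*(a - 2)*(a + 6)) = a + 6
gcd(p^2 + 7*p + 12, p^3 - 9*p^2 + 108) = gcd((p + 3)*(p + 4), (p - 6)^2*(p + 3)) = p + 3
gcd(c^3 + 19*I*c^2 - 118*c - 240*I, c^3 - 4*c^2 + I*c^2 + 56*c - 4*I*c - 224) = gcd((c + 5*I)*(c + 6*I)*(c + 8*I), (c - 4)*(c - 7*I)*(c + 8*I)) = c + 8*I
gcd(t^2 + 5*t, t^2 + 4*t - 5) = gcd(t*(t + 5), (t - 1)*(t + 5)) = t + 5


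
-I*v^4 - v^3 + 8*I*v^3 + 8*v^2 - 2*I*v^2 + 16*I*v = v*(v - 8)*(v - 2*I)*(-I*v + 1)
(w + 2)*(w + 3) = w^2 + 5*w + 6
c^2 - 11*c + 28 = (c - 7)*(c - 4)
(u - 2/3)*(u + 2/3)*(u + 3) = u^3 + 3*u^2 - 4*u/9 - 4/3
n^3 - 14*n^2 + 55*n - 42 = (n - 7)*(n - 6)*(n - 1)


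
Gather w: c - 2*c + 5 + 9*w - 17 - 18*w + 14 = -c - 9*w + 2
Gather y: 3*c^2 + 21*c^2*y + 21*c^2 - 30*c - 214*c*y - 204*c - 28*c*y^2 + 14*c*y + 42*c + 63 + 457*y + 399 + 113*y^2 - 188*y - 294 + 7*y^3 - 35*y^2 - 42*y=24*c^2 - 192*c + 7*y^3 + y^2*(78 - 28*c) + y*(21*c^2 - 200*c + 227) + 168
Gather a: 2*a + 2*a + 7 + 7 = 4*a + 14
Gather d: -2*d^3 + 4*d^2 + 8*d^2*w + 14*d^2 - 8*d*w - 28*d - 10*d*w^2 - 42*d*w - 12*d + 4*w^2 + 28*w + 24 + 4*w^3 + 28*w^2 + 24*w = -2*d^3 + d^2*(8*w + 18) + d*(-10*w^2 - 50*w - 40) + 4*w^3 + 32*w^2 + 52*w + 24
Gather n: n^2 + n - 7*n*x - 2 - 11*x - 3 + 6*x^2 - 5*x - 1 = n^2 + n*(1 - 7*x) + 6*x^2 - 16*x - 6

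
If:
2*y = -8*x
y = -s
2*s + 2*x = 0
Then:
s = 0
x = 0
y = 0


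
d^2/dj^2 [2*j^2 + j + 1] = 4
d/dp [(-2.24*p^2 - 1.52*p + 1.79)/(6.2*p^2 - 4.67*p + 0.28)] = (19.8848*p^2 - 23.4504*p + 7.9337)/(38.44*p^4 - 57.908*p^3 + 25.2809*p^2 - 2.6152*p + 0.0784)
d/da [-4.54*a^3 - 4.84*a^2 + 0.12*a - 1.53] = -13.62*a^2 - 9.68*a + 0.12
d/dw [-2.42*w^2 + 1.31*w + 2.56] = 1.31 - 4.84*w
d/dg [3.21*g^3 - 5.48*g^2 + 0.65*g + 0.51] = 9.63*g^2 - 10.96*g + 0.65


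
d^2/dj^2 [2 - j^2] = -2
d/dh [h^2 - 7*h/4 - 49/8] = 2*h - 7/4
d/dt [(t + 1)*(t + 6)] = 2*t + 7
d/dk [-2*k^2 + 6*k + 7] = 6 - 4*k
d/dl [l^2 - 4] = 2*l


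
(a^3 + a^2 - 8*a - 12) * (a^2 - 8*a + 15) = a^5 - 7*a^4 - a^3 + 67*a^2 - 24*a - 180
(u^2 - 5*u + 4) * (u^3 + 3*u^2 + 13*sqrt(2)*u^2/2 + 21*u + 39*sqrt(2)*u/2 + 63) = u^5 - 2*u^4 + 13*sqrt(2)*u^4/2 - 13*sqrt(2)*u^3 + 10*u^3 - 143*sqrt(2)*u^2/2 - 30*u^2 - 231*u + 78*sqrt(2)*u + 252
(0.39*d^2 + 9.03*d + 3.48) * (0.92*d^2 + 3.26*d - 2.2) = 0.3588*d^4 + 9.579*d^3 + 31.7814*d^2 - 8.5212*d - 7.656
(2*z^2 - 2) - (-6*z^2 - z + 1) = 8*z^2 + z - 3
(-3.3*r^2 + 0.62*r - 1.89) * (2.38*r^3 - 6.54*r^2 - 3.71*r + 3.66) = -7.854*r^5 + 23.0576*r^4 + 3.69*r^3 - 2.0176*r^2 + 9.2811*r - 6.9174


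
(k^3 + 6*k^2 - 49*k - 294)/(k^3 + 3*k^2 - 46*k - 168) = (k + 7)/(k + 4)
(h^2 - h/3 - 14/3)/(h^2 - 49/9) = 3*(h + 2)/(3*h + 7)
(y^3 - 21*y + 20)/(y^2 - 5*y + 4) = y + 5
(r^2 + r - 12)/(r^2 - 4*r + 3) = (r + 4)/(r - 1)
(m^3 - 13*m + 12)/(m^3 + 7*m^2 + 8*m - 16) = (m - 3)/(m + 4)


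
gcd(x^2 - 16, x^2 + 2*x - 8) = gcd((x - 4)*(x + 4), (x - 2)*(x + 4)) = x + 4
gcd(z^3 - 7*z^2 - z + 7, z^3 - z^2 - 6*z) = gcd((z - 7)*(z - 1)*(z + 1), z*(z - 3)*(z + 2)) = 1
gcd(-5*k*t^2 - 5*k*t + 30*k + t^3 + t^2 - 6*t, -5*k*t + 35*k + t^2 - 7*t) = -5*k + t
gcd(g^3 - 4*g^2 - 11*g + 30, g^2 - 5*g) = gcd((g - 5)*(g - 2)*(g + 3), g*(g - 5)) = g - 5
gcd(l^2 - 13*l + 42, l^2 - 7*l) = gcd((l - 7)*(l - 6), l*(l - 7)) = l - 7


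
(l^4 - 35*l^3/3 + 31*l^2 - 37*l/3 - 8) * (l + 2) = l^5 - 29*l^4/3 + 23*l^3/3 + 149*l^2/3 - 98*l/3 - 16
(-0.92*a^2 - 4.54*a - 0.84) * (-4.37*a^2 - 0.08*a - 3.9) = 4.0204*a^4 + 19.9134*a^3 + 7.622*a^2 + 17.7732*a + 3.276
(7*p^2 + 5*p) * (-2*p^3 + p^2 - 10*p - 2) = -14*p^5 - 3*p^4 - 65*p^3 - 64*p^2 - 10*p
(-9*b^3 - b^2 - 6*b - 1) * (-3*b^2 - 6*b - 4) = 27*b^5 + 57*b^4 + 60*b^3 + 43*b^2 + 30*b + 4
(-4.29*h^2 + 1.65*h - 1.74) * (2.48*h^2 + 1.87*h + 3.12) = -10.6392*h^4 - 3.9303*h^3 - 14.6145*h^2 + 1.8942*h - 5.4288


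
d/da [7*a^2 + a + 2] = 14*a + 1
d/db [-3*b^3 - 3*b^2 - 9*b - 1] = -9*b^2 - 6*b - 9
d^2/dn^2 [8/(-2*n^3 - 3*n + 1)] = 48*(2*n*(2*n^3 + 3*n - 1) - 3*(2*n^2 + 1)^2)/(2*n^3 + 3*n - 1)^3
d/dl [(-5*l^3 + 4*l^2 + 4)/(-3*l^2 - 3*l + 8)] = (15*l^4 + 30*l^3 - 132*l^2 + 88*l + 12)/(9*l^4 + 18*l^3 - 39*l^2 - 48*l + 64)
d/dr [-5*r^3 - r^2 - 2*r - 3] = -15*r^2 - 2*r - 2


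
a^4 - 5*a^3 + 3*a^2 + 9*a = a*(a - 3)^2*(a + 1)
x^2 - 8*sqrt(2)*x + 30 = (x - 5*sqrt(2))*(x - 3*sqrt(2))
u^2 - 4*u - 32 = (u - 8)*(u + 4)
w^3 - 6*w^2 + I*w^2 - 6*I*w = w*(w - 6)*(w + I)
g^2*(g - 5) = g^3 - 5*g^2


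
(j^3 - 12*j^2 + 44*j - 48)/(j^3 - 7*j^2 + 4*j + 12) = (j - 4)/(j + 1)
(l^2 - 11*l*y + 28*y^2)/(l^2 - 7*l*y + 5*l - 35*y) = (l - 4*y)/(l + 5)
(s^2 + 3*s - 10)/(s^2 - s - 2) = (s + 5)/(s + 1)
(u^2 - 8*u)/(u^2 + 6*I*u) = (u - 8)/(u + 6*I)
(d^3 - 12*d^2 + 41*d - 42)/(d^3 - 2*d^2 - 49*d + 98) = (d - 3)/(d + 7)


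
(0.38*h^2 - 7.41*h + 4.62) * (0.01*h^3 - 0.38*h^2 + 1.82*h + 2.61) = 0.0038*h^5 - 0.2185*h^4 + 3.5536*h^3 - 14.25*h^2 - 10.9317*h + 12.0582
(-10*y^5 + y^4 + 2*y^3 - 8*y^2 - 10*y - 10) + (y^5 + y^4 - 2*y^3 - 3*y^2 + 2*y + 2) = -9*y^5 + 2*y^4 - 11*y^2 - 8*y - 8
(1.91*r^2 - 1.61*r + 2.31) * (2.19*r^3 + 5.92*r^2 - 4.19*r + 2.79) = 4.1829*r^5 + 7.7813*r^4 - 12.4752*r^3 + 25.75*r^2 - 14.1708*r + 6.4449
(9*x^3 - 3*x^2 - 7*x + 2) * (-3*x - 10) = -27*x^4 - 81*x^3 + 51*x^2 + 64*x - 20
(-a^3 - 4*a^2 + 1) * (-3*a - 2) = 3*a^4 + 14*a^3 + 8*a^2 - 3*a - 2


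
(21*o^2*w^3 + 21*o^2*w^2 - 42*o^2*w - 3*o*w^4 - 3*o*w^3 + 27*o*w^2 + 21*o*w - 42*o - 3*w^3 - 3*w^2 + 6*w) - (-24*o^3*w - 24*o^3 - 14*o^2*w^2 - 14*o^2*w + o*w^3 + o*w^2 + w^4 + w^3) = 24*o^3*w + 24*o^3 + 21*o^2*w^3 + 35*o^2*w^2 - 28*o^2*w - 3*o*w^4 - 4*o*w^3 + 26*o*w^2 + 21*o*w - 42*o - w^4 - 4*w^3 - 3*w^2 + 6*w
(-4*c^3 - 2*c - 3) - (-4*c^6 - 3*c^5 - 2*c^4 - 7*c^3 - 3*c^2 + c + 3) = 4*c^6 + 3*c^5 + 2*c^4 + 3*c^3 + 3*c^2 - 3*c - 6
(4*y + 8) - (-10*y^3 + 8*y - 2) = 10*y^3 - 4*y + 10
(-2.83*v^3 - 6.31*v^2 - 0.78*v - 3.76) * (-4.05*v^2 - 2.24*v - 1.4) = 11.4615*v^5 + 31.8947*v^4 + 21.2554*v^3 + 25.8092*v^2 + 9.5144*v + 5.264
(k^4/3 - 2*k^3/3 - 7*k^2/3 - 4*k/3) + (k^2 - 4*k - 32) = k^4/3 - 2*k^3/3 - 4*k^2/3 - 16*k/3 - 32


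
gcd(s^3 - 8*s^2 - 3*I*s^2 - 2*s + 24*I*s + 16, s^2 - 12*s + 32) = s - 8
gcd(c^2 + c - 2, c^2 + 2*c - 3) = c - 1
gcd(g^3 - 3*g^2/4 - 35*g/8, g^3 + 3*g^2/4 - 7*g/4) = g^2 + 7*g/4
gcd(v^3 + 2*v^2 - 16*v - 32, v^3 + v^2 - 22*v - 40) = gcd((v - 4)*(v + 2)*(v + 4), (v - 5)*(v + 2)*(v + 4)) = v^2 + 6*v + 8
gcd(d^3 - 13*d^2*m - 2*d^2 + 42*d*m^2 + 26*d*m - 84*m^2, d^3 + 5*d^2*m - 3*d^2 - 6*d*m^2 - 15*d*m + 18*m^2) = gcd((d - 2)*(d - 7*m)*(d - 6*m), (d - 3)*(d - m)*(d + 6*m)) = 1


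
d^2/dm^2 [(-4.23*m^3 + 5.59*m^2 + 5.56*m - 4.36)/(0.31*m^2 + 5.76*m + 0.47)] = (4.44089209850063e-16*m^5 + 7.105427357601e-15*m^4 - 298.34425*m^3 - 76.1094899999999*m^2 - 57.17829*m - 315.67257)/(0.029791*m^6 + 1.660608*m^5 + 30.990669*m^4 + 196.138368*m^3 + 46.985853*m^2 + 3.817152*m + 0.103823)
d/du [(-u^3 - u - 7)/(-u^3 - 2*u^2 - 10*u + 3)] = (2*u^4 + 18*u^3 - 32*u^2 - 28*u - 73)/(u^6 + 4*u^5 + 24*u^4 + 34*u^3 + 88*u^2 - 60*u + 9)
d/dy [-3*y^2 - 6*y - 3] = -6*y - 6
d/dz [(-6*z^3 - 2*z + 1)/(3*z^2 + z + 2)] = (-18*z^4 - 12*z^3 - 30*z^2 - 6*z - 5)/(9*z^4 + 6*z^3 + 13*z^2 + 4*z + 4)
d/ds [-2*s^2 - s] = -4*s - 1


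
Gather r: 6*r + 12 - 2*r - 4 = 4*r + 8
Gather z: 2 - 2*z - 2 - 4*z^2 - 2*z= -4*z^2 - 4*z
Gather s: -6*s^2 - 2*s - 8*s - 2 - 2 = -6*s^2 - 10*s - 4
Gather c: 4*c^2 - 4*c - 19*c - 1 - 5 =4*c^2 - 23*c - 6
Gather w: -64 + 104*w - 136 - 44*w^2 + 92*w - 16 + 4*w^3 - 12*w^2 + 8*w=4*w^3 - 56*w^2 + 204*w - 216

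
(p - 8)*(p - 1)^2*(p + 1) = p^4 - 9*p^3 + 7*p^2 + 9*p - 8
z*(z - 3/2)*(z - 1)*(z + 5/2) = z^4 - 19*z^2/4 + 15*z/4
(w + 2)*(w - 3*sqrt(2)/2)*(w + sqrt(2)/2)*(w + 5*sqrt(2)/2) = w^4 + 2*w^3 + 3*sqrt(2)*w^3/2 - 13*w^2/2 + 3*sqrt(2)*w^2 - 13*w - 15*sqrt(2)*w/4 - 15*sqrt(2)/2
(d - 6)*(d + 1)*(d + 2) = d^3 - 3*d^2 - 16*d - 12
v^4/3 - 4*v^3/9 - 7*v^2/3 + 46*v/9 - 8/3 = (v/3 + 1)*(v - 2)*(v - 4/3)*(v - 1)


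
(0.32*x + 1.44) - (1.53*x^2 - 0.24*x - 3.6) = -1.53*x^2 + 0.56*x + 5.04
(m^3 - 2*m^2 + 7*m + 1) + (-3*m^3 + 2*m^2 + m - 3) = -2*m^3 + 8*m - 2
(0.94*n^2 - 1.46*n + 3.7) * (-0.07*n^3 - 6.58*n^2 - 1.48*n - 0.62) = -0.0658*n^5 - 6.083*n^4 + 7.9566*n^3 - 22.768*n^2 - 4.5708*n - 2.294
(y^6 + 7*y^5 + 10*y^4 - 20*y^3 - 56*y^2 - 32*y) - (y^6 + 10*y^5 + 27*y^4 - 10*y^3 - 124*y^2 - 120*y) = -3*y^5 - 17*y^4 - 10*y^3 + 68*y^2 + 88*y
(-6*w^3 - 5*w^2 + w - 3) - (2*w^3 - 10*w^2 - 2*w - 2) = -8*w^3 + 5*w^2 + 3*w - 1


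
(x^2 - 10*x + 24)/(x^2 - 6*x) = (x - 4)/x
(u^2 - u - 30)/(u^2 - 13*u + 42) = (u + 5)/(u - 7)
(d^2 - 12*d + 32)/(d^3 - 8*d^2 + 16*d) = (d - 8)/(d*(d - 4))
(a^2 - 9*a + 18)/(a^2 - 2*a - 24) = (a - 3)/(a + 4)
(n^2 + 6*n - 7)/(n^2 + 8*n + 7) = (n - 1)/(n + 1)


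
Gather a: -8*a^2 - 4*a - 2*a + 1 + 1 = -8*a^2 - 6*a + 2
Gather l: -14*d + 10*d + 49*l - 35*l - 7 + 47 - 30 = -4*d + 14*l + 10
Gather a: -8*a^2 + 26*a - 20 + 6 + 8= -8*a^2 + 26*a - 6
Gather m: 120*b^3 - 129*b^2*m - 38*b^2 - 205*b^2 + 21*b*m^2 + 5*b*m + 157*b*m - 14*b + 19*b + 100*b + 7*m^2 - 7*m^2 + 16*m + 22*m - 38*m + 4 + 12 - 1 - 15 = 120*b^3 - 243*b^2 + 21*b*m^2 + 105*b + m*(-129*b^2 + 162*b)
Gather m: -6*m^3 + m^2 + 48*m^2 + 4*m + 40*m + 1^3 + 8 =-6*m^3 + 49*m^2 + 44*m + 9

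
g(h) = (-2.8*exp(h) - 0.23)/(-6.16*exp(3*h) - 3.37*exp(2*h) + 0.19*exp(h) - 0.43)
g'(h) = (-2.8*exp(h) - 0.23)*(18.48*exp(3*h) + 6.74*exp(2*h) - 0.19*exp(h))/(-6.16*exp(3*h) - 3.37*exp(2*h) + 0.19*exp(h) - 0.43)^2 - 2.8*exp(h)/(-6.16*exp(3*h) - 3.37*exp(2*h) + 0.19*exp(h) - 0.43)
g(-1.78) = 1.34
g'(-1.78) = 0.27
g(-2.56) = 1.02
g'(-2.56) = 0.41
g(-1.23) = 1.28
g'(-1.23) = -0.54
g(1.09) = 0.04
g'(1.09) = -0.08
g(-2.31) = 1.13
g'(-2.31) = 0.45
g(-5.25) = 0.57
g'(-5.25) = 0.04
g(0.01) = 0.31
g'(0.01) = -0.50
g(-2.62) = 0.99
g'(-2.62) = 0.40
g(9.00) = 0.00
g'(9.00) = 0.00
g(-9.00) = 0.54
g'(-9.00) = 0.00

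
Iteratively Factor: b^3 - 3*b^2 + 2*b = (b - 1)*(b^2 - 2*b) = b*(b - 1)*(b - 2)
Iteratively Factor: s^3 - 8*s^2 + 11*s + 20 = (s + 1)*(s^2 - 9*s + 20) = (s - 4)*(s + 1)*(s - 5)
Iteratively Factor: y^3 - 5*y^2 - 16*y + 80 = (y - 5)*(y^2 - 16) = (y - 5)*(y + 4)*(y - 4)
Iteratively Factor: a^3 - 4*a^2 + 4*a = (a - 2)*(a^2 - 2*a) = a*(a - 2)*(a - 2)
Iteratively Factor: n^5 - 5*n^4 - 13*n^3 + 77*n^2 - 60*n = (n)*(n^4 - 5*n^3 - 13*n^2 + 77*n - 60) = n*(n - 5)*(n^3 - 13*n + 12) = n*(n - 5)*(n - 3)*(n^2 + 3*n - 4) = n*(n - 5)*(n - 3)*(n - 1)*(n + 4)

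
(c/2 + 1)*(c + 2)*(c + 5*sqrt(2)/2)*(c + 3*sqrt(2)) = c^4/2 + 2*c^3 + 11*sqrt(2)*c^3/4 + 19*c^2/2 + 11*sqrt(2)*c^2 + 11*sqrt(2)*c + 30*c + 30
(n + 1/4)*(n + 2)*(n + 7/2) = n^3 + 23*n^2/4 + 67*n/8 + 7/4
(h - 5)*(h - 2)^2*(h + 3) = h^4 - 6*h^3 - 3*h^2 + 52*h - 60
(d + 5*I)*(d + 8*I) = d^2 + 13*I*d - 40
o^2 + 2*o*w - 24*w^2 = (o - 4*w)*(o + 6*w)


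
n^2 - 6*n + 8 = (n - 4)*(n - 2)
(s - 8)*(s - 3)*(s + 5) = s^3 - 6*s^2 - 31*s + 120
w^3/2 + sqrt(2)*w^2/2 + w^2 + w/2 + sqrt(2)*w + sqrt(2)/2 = (w/2 + 1/2)*(w + 1)*(w + sqrt(2))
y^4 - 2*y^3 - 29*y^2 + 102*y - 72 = (y - 4)*(y - 3)*(y - 1)*(y + 6)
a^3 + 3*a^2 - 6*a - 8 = (a - 2)*(a + 1)*(a + 4)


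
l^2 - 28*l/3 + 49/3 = (l - 7)*(l - 7/3)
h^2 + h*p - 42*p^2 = (h - 6*p)*(h + 7*p)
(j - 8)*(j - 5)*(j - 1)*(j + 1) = j^4 - 13*j^3 + 39*j^2 + 13*j - 40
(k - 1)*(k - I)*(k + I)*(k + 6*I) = k^4 - k^3 + 6*I*k^3 + k^2 - 6*I*k^2 - k + 6*I*k - 6*I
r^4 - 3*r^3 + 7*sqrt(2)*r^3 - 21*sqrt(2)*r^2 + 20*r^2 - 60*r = r*(r - 3)*(r + 2*sqrt(2))*(r + 5*sqrt(2))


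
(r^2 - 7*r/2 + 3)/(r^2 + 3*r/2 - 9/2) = (r - 2)/(r + 3)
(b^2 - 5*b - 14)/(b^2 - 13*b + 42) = (b + 2)/(b - 6)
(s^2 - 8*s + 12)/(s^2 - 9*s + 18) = (s - 2)/(s - 3)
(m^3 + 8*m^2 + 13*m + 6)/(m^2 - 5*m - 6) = (m^2 + 7*m + 6)/(m - 6)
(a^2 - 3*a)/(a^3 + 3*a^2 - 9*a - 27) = a/(a^2 + 6*a + 9)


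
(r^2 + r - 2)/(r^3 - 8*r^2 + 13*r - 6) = (r + 2)/(r^2 - 7*r + 6)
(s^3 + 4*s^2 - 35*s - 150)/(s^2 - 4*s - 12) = (s^2 + 10*s + 25)/(s + 2)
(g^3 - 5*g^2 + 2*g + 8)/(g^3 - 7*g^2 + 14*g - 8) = (g + 1)/(g - 1)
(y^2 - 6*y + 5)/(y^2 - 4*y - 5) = (y - 1)/(y + 1)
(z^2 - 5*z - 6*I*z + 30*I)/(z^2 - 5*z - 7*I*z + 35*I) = (z - 6*I)/(z - 7*I)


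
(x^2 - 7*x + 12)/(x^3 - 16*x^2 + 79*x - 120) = (x - 4)/(x^2 - 13*x + 40)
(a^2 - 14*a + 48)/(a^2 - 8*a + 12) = (a - 8)/(a - 2)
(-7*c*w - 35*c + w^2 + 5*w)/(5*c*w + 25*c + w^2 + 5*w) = (-7*c + w)/(5*c + w)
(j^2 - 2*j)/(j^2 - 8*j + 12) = j/(j - 6)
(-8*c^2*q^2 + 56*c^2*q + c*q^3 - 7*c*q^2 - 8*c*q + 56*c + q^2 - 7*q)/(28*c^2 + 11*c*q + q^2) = (-8*c^2*q^2 + 56*c^2*q + c*q^3 - 7*c*q^2 - 8*c*q + 56*c + q^2 - 7*q)/(28*c^2 + 11*c*q + q^2)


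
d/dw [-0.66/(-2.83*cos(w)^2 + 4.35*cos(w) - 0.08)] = (3.7356*cos(w) - 2.871)*sin(w)/(2.83*cos(w)^2 - 4.35*cos(w) + 0.08)^2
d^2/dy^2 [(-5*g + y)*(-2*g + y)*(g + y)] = -12*g + 6*y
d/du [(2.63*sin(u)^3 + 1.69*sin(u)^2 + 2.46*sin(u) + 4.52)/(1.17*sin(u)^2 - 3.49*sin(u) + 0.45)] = (3.0771*sin(u)^4 - 18.3574*sin(u)^3 - 5.2258*sin(u)^2 - 9.0558*sin(u) + 16.8818)*cos(u)/(1.3689*sin(u)^4 - 8.1666*sin(u)^3 + 13.2331*sin(u)^2 - 3.141*sin(u) + 0.2025)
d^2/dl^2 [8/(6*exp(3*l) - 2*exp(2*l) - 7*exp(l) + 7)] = 8*((-54*exp(2*l) + 8*exp(l) + 7)*(6*exp(3*l) - 2*exp(2*l) - 7*exp(l) + 7) + 2*(-18*exp(2*l) + 4*exp(l) + 7)^2*exp(l))*exp(l)/(6*exp(3*l) - 2*exp(2*l) - 7*exp(l) + 7)^3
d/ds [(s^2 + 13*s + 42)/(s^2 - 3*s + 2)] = 8*(-2*s^2 - 10*s + 19)/(s^4 - 6*s^3 + 13*s^2 - 12*s + 4)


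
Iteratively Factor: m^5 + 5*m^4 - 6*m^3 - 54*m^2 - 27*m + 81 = (m - 1)*(m^4 + 6*m^3 - 54*m - 81) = (m - 1)*(m + 3)*(m^3 + 3*m^2 - 9*m - 27) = (m - 1)*(m + 3)^2*(m^2 - 9) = (m - 3)*(m - 1)*(m + 3)^2*(m + 3)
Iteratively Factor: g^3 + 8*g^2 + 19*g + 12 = (g + 1)*(g^2 + 7*g + 12) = (g + 1)*(g + 4)*(g + 3)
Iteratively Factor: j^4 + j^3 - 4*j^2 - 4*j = (j - 2)*(j^3 + 3*j^2 + 2*j) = j*(j - 2)*(j^2 + 3*j + 2) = j*(j - 2)*(j + 1)*(j + 2)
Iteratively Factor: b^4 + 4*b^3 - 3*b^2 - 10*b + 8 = (b + 2)*(b^3 + 2*b^2 - 7*b + 4) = (b - 1)*(b + 2)*(b^2 + 3*b - 4) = (b - 1)*(b + 2)*(b + 4)*(b - 1)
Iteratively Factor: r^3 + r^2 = (r)*(r^2 + r) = r^2*(r + 1)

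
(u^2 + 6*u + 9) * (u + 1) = u^3 + 7*u^2 + 15*u + 9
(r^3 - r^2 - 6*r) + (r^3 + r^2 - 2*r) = 2*r^3 - 8*r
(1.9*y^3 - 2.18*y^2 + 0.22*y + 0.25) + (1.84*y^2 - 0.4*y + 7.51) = 1.9*y^3 - 0.34*y^2 - 0.18*y + 7.76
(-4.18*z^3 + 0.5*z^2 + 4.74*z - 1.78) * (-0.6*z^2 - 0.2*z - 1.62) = 2.508*z^5 + 0.536*z^4 + 3.8276*z^3 - 0.69*z^2 - 7.3228*z + 2.8836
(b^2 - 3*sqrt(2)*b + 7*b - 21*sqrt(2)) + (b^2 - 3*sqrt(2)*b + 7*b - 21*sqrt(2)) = 2*b^2 - 6*sqrt(2)*b + 14*b - 42*sqrt(2)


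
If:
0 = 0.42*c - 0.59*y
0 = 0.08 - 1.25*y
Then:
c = 0.09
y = 0.06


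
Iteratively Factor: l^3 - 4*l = (l - 2)*(l^2 + 2*l) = l*(l - 2)*(l + 2)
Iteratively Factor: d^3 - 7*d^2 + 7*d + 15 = (d + 1)*(d^2 - 8*d + 15) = (d - 3)*(d + 1)*(d - 5)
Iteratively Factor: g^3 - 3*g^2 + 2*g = (g)*(g^2 - 3*g + 2) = g*(g - 1)*(g - 2)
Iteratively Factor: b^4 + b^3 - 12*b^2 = (b + 4)*(b^3 - 3*b^2) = b*(b + 4)*(b^2 - 3*b) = b*(b - 3)*(b + 4)*(b)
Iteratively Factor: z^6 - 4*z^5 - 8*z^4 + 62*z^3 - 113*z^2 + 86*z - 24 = (z + 4)*(z^5 - 8*z^4 + 24*z^3 - 34*z^2 + 23*z - 6) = (z - 1)*(z + 4)*(z^4 - 7*z^3 + 17*z^2 - 17*z + 6) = (z - 2)*(z - 1)*(z + 4)*(z^3 - 5*z^2 + 7*z - 3) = (z - 3)*(z - 2)*(z - 1)*(z + 4)*(z^2 - 2*z + 1) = (z - 3)*(z - 2)*(z - 1)^2*(z + 4)*(z - 1)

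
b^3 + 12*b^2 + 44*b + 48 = (b + 2)*(b + 4)*(b + 6)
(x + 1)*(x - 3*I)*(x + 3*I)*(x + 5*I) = x^4 + x^3 + 5*I*x^3 + 9*x^2 + 5*I*x^2 + 9*x + 45*I*x + 45*I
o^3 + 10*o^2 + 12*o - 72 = (o - 2)*(o + 6)^2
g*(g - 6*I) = g^2 - 6*I*g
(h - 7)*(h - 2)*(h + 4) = h^3 - 5*h^2 - 22*h + 56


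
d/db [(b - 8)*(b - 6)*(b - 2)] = 3*b^2 - 32*b + 76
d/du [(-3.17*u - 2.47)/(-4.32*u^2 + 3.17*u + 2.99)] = (13.6944*u^2 - 10.0489*u - (3.17*u + 2.47)*(8.64*u - 3.17) - 9.4783)/(-4.32*u^2 + 3.17*u + 2.99)^2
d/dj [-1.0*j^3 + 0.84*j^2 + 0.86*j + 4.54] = -3.0*j^2 + 1.68*j + 0.86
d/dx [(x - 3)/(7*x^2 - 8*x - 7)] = (-7*x^2 + 42*x - 31)/(49*x^4 - 112*x^3 - 34*x^2 + 112*x + 49)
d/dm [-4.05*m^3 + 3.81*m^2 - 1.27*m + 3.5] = -12.15*m^2 + 7.62*m - 1.27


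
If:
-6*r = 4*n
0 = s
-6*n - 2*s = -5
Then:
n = 5/6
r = -5/9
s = 0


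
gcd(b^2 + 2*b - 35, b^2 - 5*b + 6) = 1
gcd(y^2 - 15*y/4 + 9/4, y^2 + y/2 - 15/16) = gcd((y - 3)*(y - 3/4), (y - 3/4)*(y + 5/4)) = y - 3/4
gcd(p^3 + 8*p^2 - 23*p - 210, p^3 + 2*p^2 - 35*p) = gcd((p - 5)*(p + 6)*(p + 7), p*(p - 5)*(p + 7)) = p^2 + 2*p - 35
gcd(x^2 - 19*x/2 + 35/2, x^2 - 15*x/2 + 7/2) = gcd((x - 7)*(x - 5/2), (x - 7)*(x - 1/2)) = x - 7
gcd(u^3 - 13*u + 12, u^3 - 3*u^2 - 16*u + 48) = u^2 + u - 12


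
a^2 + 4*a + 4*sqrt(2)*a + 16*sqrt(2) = (a + 4)*(a + 4*sqrt(2))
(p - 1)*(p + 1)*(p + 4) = p^3 + 4*p^2 - p - 4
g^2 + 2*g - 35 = (g - 5)*(g + 7)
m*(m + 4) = m^2 + 4*m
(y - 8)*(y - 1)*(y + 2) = y^3 - 7*y^2 - 10*y + 16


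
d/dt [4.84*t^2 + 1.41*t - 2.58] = 9.68*t + 1.41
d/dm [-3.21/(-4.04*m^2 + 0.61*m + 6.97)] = (1.9581 - 25.9368*m)/(-4.04*m^2 + 0.61*m + 6.97)^2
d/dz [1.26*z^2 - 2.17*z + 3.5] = 2.52*z - 2.17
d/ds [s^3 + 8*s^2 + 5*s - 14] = 3*s^2 + 16*s + 5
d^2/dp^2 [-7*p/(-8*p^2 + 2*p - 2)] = 7*(p*(8*p - 1)^2 + (1 - 12*p)*(4*p^2 - p + 1))/(4*p^2 - p + 1)^3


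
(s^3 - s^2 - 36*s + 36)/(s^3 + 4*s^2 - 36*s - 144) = (s - 1)/(s + 4)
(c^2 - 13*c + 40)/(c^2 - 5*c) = (c - 8)/c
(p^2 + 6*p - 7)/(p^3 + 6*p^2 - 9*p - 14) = (p - 1)/(p^2 - p - 2)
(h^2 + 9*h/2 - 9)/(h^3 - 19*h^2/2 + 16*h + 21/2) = (2*h^2 + 9*h - 18)/(2*h^3 - 19*h^2 + 32*h + 21)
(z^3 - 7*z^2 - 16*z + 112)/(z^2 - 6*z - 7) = (z^2 - 16)/(z + 1)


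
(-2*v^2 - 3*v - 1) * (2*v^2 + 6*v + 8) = -4*v^4 - 18*v^3 - 36*v^2 - 30*v - 8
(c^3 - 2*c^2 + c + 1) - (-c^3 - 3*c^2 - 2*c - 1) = 2*c^3 + c^2 + 3*c + 2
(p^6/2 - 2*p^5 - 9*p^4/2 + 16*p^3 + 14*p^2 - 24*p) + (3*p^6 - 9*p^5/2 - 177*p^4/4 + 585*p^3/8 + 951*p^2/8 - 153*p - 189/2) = 7*p^6/2 - 13*p^5/2 - 195*p^4/4 + 713*p^3/8 + 1063*p^2/8 - 177*p - 189/2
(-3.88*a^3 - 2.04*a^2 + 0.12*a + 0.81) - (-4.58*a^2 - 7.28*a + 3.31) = -3.88*a^3 + 2.54*a^2 + 7.4*a - 2.5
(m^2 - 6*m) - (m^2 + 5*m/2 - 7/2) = 7/2 - 17*m/2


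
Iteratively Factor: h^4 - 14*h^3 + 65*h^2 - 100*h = (h - 5)*(h^3 - 9*h^2 + 20*h) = (h - 5)^2*(h^2 - 4*h) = h*(h - 5)^2*(h - 4)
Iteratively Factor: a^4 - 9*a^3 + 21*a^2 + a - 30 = (a + 1)*(a^3 - 10*a^2 + 31*a - 30) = (a - 5)*(a + 1)*(a^2 - 5*a + 6) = (a - 5)*(a - 2)*(a + 1)*(a - 3)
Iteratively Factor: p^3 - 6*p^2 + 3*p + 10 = (p - 5)*(p^2 - p - 2) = (p - 5)*(p - 2)*(p + 1)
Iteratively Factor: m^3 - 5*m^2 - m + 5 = (m - 1)*(m^2 - 4*m - 5) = (m - 5)*(m - 1)*(m + 1)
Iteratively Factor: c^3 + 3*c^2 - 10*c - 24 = (c + 2)*(c^2 + c - 12) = (c + 2)*(c + 4)*(c - 3)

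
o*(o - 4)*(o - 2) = o^3 - 6*o^2 + 8*o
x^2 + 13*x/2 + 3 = (x + 1/2)*(x + 6)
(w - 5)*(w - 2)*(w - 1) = w^3 - 8*w^2 + 17*w - 10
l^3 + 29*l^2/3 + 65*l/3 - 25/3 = (l - 1/3)*(l + 5)^2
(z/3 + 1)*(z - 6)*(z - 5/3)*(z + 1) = z^4/3 - 11*z^3/9 - 53*z^2/9 + 17*z/3 + 10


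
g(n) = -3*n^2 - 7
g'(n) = -6*n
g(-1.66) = -15.27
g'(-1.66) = 9.96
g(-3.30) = -39.67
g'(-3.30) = 19.80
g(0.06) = -7.01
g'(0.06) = -0.36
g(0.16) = -7.08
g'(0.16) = -0.96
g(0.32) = -7.31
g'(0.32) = -1.92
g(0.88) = -9.32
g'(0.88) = -5.28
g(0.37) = -7.41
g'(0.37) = -2.22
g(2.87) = -31.71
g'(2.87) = -17.22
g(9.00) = -250.00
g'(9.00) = -54.00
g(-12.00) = -439.00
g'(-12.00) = 72.00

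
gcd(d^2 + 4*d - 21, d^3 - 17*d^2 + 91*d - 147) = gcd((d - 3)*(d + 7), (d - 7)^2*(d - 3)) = d - 3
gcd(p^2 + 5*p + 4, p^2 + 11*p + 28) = p + 4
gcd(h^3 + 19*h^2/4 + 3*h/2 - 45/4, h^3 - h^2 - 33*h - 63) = h^2 + 6*h + 9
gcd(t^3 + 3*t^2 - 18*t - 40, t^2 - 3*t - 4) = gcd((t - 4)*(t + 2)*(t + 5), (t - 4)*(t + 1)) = t - 4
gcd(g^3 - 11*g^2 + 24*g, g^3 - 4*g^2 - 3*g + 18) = g - 3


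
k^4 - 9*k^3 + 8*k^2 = k^2*(k - 8)*(k - 1)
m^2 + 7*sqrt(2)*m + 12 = (m + sqrt(2))*(m + 6*sqrt(2))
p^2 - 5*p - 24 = (p - 8)*(p + 3)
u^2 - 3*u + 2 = (u - 2)*(u - 1)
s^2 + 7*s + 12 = (s + 3)*(s + 4)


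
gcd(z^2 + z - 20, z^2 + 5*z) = z + 5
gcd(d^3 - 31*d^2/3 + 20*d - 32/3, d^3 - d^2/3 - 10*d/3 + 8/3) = d^2 - 7*d/3 + 4/3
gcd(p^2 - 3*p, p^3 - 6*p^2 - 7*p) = p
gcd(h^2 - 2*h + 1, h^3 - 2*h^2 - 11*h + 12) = h - 1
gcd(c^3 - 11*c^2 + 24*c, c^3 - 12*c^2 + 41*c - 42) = c - 3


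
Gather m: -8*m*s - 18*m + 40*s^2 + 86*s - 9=m*(-8*s - 18) + 40*s^2 + 86*s - 9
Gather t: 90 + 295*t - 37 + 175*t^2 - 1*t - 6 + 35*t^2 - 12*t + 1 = 210*t^2 + 282*t + 48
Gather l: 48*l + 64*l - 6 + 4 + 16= 112*l + 14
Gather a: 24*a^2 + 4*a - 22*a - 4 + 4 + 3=24*a^2 - 18*a + 3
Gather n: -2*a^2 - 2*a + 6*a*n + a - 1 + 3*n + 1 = -2*a^2 - a + n*(6*a + 3)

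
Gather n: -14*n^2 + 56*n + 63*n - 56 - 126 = -14*n^2 + 119*n - 182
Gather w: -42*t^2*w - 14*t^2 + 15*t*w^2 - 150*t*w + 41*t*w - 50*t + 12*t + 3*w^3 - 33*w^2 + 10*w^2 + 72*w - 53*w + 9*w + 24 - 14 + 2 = -14*t^2 - 38*t + 3*w^3 + w^2*(15*t - 23) + w*(-42*t^2 - 109*t + 28) + 12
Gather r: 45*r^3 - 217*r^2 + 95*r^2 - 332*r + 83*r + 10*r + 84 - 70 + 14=45*r^3 - 122*r^2 - 239*r + 28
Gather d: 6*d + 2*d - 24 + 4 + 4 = 8*d - 16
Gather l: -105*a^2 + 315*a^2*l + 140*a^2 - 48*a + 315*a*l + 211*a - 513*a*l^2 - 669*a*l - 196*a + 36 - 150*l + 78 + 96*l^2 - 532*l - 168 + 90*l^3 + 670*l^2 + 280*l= 35*a^2 - 33*a + 90*l^3 + l^2*(766 - 513*a) + l*(315*a^2 - 354*a - 402) - 54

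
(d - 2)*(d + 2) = d^2 - 4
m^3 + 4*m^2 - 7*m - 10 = (m - 2)*(m + 1)*(m + 5)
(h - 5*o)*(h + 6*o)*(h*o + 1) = h^3*o + h^2*o^2 + h^2 - 30*h*o^3 + h*o - 30*o^2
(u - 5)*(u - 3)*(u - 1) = u^3 - 9*u^2 + 23*u - 15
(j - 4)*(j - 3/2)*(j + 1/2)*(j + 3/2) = j^4 - 7*j^3/2 - 17*j^2/4 + 63*j/8 + 9/2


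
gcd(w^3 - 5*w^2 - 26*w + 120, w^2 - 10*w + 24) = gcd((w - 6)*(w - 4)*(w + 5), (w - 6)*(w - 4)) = w^2 - 10*w + 24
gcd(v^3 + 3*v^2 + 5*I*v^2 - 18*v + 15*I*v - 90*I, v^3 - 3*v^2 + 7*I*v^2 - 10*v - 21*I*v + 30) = v^2 + v*(-3 + 5*I) - 15*I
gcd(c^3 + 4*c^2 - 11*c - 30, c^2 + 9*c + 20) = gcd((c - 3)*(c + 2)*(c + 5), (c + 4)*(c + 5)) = c + 5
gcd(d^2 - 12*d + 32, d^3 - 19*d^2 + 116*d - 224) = d^2 - 12*d + 32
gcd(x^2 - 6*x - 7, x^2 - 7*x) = x - 7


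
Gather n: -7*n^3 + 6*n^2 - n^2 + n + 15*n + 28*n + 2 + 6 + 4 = -7*n^3 + 5*n^2 + 44*n + 12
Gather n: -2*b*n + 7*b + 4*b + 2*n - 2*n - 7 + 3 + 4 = -2*b*n + 11*b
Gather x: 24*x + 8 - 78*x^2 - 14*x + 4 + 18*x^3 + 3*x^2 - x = 18*x^3 - 75*x^2 + 9*x + 12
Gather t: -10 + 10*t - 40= 10*t - 50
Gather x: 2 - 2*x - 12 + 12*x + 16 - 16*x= 6 - 6*x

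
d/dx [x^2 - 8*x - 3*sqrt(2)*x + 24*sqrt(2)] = 2*x - 8 - 3*sqrt(2)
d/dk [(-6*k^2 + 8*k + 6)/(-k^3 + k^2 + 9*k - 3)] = 2*(-3*k^4 + 8*k^3 - 22*k^2 + 12*k - 39)/(k^6 - 2*k^5 - 17*k^4 + 24*k^3 + 75*k^2 - 54*k + 9)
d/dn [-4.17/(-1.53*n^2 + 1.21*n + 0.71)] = (5.0457 - 12.7602*n)/(-1.53*n^2 + 1.21*n + 0.71)^2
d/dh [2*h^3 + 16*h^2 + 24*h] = 6*h^2 + 32*h + 24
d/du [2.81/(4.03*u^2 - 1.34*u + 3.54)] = (3.7654 - 22.6486*u)/(4.03*u^2 - 1.34*u + 3.54)^2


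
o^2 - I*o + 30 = (o - 6*I)*(o + 5*I)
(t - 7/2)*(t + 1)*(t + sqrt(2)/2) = t^3 - 5*t^2/2 + sqrt(2)*t^2/2 - 7*t/2 - 5*sqrt(2)*t/4 - 7*sqrt(2)/4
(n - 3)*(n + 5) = n^2 + 2*n - 15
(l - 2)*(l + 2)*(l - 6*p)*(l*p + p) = l^4*p - 6*l^3*p^2 + l^3*p - 6*l^2*p^2 - 4*l^2*p + 24*l*p^2 - 4*l*p + 24*p^2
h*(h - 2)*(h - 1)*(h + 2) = h^4 - h^3 - 4*h^2 + 4*h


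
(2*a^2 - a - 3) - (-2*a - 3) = 2*a^2 + a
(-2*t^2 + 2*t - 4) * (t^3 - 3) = -2*t^5 + 2*t^4 - 4*t^3 + 6*t^2 - 6*t + 12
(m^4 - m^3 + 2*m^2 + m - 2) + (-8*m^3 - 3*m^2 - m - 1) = m^4 - 9*m^3 - m^2 - 3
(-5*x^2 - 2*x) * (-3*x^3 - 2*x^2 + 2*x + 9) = 15*x^5 + 16*x^4 - 6*x^3 - 49*x^2 - 18*x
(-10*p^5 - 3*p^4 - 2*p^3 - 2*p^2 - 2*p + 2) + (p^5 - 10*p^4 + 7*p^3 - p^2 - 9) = -9*p^5 - 13*p^4 + 5*p^3 - 3*p^2 - 2*p - 7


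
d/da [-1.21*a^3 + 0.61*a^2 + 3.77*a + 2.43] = -3.63*a^2 + 1.22*a + 3.77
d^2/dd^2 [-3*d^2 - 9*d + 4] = -6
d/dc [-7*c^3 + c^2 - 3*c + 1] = -21*c^2 + 2*c - 3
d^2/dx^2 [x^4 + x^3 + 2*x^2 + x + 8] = 12*x^2 + 6*x + 4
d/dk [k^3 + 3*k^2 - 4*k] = 3*k^2 + 6*k - 4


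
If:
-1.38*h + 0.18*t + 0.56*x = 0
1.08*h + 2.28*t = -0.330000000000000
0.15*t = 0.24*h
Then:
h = -0.07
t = -0.11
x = -0.14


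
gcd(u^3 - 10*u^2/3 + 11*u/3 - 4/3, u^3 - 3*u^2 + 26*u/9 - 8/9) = u^2 - 7*u/3 + 4/3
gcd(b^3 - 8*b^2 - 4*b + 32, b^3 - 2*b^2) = b - 2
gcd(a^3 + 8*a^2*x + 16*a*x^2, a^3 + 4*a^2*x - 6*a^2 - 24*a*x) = a^2 + 4*a*x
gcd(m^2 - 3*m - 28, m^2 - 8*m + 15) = 1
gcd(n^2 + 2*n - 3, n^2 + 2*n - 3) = n^2 + 2*n - 3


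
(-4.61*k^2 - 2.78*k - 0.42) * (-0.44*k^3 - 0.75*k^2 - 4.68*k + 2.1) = 2.0284*k^5 + 4.6807*k^4 + 23.8446*k^3 + 3.6444*k^2 - 3.8724*k - 0.882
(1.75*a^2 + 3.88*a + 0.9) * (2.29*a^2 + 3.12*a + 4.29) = 4.0075*a^4 + 14.3452*a^3 + 21.6741*a^2 + 19.4532*a + 3.861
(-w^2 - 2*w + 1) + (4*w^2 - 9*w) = 3*w^2 - 11*w + 1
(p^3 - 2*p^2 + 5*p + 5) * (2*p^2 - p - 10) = 2*p^5 - 5*p^4 + 2*p^3 + 25*p^2 - 55*p - 50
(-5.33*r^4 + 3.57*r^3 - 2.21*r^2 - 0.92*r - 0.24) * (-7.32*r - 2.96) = 39.0156*r^5 - 10.3556*r^4 + 5.61*r^3 + 13.276*r^2 + 4.48*r + 0.7104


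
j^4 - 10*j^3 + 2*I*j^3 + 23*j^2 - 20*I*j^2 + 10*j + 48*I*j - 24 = (j - 6)*(j - 4)*(j + I)^2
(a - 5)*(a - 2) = a^2 - 7*a + 10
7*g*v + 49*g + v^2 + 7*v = (7*g + v)*(v + 7)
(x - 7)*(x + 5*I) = x^2 - 7*x + 5*I*x - 35*I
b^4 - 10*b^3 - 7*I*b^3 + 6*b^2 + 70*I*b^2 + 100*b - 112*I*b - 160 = (b - 8)*(b - 2)*(b - 5*I)*(b - 2*I)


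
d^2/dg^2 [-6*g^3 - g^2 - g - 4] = -36*g - 2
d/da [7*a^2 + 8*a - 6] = 14*a + 8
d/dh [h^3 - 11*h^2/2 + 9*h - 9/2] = 3*h^2 - 11*h + 9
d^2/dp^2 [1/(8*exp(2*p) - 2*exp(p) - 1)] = 2*((1 - 16*exp(p))*(-8*exp(2*p) + 2*exp(p) + 1) - 4*(8*exp(p) - 1)^2*exp(p))*exp(p)/(-8*exp(2*p) + 2*exp(p) + 1)^3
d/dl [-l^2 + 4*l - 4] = 4 - 2*l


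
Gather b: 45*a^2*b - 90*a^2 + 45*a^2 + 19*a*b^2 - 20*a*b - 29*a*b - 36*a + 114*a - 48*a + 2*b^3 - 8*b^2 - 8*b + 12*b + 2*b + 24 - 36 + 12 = -45*a^2 + 30*a + 2*b^3 + b^2*(19*a - 8) + b*(45*a^2 - 49*a + 6)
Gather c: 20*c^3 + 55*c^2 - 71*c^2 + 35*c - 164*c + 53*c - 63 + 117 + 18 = 20*c^3 - 16*c^2 - 76*c + 72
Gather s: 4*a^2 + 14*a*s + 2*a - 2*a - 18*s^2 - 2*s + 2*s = 4*a^2 + 14*a*s - 18*s^2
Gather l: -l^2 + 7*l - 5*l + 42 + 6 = -l^2 + 2*l + 48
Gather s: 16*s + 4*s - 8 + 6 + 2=20*s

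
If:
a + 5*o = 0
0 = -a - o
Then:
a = 0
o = 0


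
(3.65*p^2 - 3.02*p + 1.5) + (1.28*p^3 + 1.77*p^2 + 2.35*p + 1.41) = 1.28*p^3 + 5.42*p^2 - 0.67*p + 2.91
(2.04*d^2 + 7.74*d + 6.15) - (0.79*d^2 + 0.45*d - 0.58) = 1.25*d^2 + 7.29*d + 6.73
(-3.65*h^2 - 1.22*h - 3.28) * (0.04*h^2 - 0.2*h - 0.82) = -0.146*h^4 + 0.6812*h^3 + 3.1058*h^2 + 1.6564*h + 2.6896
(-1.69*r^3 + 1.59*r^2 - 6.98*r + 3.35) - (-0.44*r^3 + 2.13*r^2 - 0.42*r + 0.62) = -1.25*r^3 - 0.54*r^2 - 6.56*r + 2.73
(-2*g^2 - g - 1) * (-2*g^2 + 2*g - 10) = 4*g^4 - 2*g^3 + 20*g^2 + 8*g + 10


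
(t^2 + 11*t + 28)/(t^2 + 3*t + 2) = (t^2 + 11*t + 28)/(t^2 + 3*t + 2)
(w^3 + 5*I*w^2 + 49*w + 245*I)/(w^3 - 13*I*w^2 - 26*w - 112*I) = (w^2 + 12*I*w - 35)/(w^2 - 6*I*w + 16)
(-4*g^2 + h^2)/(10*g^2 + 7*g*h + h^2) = (-2*g + h)/(5*g + h)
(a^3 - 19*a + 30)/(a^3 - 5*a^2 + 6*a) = (a + 5)/a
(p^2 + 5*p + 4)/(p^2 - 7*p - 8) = (p + 4)/(p - 8)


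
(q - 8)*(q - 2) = q^2 - 10*q + 16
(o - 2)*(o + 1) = o^2 - o - 2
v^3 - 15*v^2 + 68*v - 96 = (v - 8)*(v - 4)*(v - 3)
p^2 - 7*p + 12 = (p - 4)*(p - 3)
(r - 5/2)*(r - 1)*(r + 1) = r^3 - 5*r^2/2 - r + 5/2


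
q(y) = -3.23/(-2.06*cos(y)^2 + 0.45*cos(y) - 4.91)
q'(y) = -3.23*(-4.12*sin(y)*cos(y) + 0.45*sin(y))/(-2.06*cos(y)^2 + 0.45*cos(y) - 4.91)^2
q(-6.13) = 0.50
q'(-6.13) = 0.04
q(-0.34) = 0.51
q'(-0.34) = -0.09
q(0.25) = 0.50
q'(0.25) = 0.07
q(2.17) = 0.56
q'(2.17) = -0.22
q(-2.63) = 0.47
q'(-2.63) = 0.14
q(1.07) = 0.62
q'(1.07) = 0.16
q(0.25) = 0.50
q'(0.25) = 0.07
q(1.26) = 0.65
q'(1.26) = 0.10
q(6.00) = 0.51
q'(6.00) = -0.08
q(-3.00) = 0.44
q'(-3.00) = 0.04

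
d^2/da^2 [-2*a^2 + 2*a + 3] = -4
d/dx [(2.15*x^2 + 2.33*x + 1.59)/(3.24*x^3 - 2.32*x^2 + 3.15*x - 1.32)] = (-6.966*x^4 - 15.0984*x^3 - 3.2767*x^2 + 1.7016*x - 8.0841)/(10.4976*x^6 - 15.0336*x^5 + 25.7944*x^4 - 23.1696*x^3 + 16.0473*x^2 - 8.316*x + 1.7424)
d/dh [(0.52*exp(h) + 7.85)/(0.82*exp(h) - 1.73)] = -7.3366*exp(h)/(0.82*exp(h) - 1.73)^2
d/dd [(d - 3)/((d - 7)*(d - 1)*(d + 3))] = 2*(-d^3 + 7*d^2 - 15*d - 15)/(d^6 - 10*d^5 - 9*d^4 + 212*d^3 + 79*d^2 - 714*d + 441)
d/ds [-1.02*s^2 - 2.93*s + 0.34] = -2.04*s - 2.93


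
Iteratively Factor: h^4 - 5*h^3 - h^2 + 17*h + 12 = (h + 1)*(h^3 - 6*h^2 + 5*h + 12) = (h - 4)*(h + 1)*(h^2 - 2*h - 3) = (h - 4)*(h + 1)^2*(h - 3)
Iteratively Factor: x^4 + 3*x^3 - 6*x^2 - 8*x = (x + 4)*(x^3 - x^2 - 2*x) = (x + 1)*(x + 4)*(x^2 - 2*x) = x*(x + 1)*(x + 4)*(x - 2)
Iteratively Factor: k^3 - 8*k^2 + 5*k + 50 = (k - 5)*(k^2 - 3*k - 10) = (k - 5)^2*(k + 2)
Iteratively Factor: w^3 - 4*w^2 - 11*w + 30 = (w - 2)*(w^2 - 2*w - 15) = (w - 5)*(w - 2)*(w + 3)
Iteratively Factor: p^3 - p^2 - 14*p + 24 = (p - 3)*(p^2 + 2*p - 8) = (p - 3)*(p + 4)*(p - 2)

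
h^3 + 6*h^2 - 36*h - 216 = (h - 6)*(h + 6)^2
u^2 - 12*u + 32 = (u - 8)*(u - 4)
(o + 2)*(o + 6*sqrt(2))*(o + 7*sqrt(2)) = o^3 + 2*o^2 + 13*sqrt(2)*o^2 + 26*sqrt(2)*o + 84*o + 168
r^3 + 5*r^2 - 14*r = r*(r - 2)*(r + 7)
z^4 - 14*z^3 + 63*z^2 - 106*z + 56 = (z - 7)*(z - 4)*(z - 2)*(z - 1)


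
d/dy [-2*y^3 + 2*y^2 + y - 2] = -6*y^2 + 4*y + 1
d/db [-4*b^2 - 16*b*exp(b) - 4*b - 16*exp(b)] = -16*b*exp(b) - 8*b - 32*exp(b) - 4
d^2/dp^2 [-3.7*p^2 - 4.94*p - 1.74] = -7.40000000000000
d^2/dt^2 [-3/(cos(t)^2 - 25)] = 6*(2*sin(t)^4 - 51*sin(t)^2 + 24)/(cos(t)^2 - 25)^3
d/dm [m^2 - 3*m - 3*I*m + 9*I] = 2*m - 3 - 3*I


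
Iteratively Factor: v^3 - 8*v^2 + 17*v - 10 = (v - 2)*(v^2 - 6*v + 5) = (v - 5)*(v - 2)*(v - 1)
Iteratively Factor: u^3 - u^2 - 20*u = (u + 4)*(u^2 - 5*u) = u*(u + 4)*(u - 5)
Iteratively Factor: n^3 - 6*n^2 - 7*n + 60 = (n + 3)*(n^2 - 9*n + 20) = (n - 4)*(n + 3)*(n - 5)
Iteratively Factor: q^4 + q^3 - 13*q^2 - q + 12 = (q - 3)*(q^3 + 4*q^2 - q - 4) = (q - 3)*(q + 4)*(q^2 - 1) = (q - 3)*(q - 1)*(q + 4)*(q + 1)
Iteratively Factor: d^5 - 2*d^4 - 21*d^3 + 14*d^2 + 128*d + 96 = (d - 4)*(d^4 + 2*d^3 - 13*d^2 - 38*d - 24) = (d - 4)*(d + 2)*(d^3 - 13*d - 12) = (d - 4)^2*(d + 2)*(d^2 + 4*d + 3) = (d - 4)^2*(d + 2)*(d + 3)*(d + 1)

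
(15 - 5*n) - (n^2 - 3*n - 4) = -n^2 - 2*n + 19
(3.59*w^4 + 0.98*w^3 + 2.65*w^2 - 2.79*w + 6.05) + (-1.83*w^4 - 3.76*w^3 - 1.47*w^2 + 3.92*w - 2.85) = 1.76*w^4 - 2.78*w^3 + 1.18*w^2 + 1.13*w + 3.2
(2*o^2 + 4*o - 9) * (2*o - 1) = 4*o^3 + 6*o^2 - 22*o + 9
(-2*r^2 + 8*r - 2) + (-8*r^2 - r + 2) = -10*r^2 + 7*r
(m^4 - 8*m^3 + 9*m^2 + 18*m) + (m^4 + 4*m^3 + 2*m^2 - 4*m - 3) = 2*m^4 - 4*m^3 + 11*m^2 + 14*m - 3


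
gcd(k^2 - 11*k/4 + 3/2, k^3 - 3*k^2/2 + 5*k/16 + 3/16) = k - 3/4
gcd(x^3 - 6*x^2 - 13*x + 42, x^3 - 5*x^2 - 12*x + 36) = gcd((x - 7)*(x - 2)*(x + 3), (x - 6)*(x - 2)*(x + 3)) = x^2 + x - 6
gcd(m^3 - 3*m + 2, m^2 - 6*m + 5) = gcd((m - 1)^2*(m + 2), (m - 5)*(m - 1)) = m - 1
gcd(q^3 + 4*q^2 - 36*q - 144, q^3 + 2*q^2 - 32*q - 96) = q^2 - 2*q - 24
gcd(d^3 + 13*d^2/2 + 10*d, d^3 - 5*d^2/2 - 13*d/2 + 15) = d + 5/2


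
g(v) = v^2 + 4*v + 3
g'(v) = 2*v + 4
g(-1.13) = -0.24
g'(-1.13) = 1.74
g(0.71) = 6.34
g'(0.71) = 5.42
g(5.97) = 62.52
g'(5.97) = 15.94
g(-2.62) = -0.62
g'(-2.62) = -1.24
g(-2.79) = -0.38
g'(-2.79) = -1.58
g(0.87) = 7.24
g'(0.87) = 5.74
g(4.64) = 43.09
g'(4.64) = 13.28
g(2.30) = 17.49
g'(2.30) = 8.60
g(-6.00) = 15.00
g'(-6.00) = -8.00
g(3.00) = 24.00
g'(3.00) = 10.00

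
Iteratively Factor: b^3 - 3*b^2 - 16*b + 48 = (b + 4)*(b^2 - 7*b + 12) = (b - 3)*(b + 4)*(b - 4)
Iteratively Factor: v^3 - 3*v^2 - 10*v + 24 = (v + 3)*(v^2 - 6*v + 8) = (v - 4)*(v + 3)*(v - 2)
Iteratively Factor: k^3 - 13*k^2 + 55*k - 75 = (k - 5)*(k^2 - 8*k + 15) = (k - 5)*(k - 3)*(k - 5)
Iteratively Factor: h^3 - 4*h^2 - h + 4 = (h + 1)*(h^2 - 5*h + 4) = (h - 4)*(h + 1)*(h - 1)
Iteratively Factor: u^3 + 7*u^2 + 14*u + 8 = (u + 1)*(u^2 + 6*u + 8) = (u + 1)*(u + 2)*(u + 4)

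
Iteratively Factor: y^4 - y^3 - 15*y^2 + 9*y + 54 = (y + 2)*(y^3 - 3*y^2 - 9*y + 27) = (y - 3)*(y + 2)*(y^2 - 9) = (y - 3)^2*(y + 2)*(y + 3)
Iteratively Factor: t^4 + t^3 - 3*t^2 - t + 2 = (t - 1)*(t^3 + 2*t^2 - t - 2) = (t - 1)*(t + 2)*(t^2 - 1) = (t - 1)^2*(t + 2)*(t + 1)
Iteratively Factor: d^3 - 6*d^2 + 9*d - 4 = (d - 1)*(d^2 - 5*d + 4) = (d - 1)^2*(d - 4)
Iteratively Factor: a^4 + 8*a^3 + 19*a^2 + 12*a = (a)*(a^3 + 8*a^2 + 19*a + 12) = a*(a + 3)*(a^2 + 5*a + 4) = a*(a + 1)*(a + 3)*(a + 4)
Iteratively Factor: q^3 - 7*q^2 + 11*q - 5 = (q - 1)*(q^2 - 6*q + 5) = (q - 5)*(q - 1)*(q - 1)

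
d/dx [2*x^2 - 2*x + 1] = 4*x - 2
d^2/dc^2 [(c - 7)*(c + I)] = 2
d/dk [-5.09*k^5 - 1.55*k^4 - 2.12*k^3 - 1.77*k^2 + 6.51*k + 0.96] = -25.45*k^4 - 6.2*k^3 - 6.36*k^2 - 3.54*k + 6.51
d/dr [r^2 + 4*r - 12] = 2*r + 4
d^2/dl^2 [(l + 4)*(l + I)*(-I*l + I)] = -6*I*l + 2 - 6*I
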